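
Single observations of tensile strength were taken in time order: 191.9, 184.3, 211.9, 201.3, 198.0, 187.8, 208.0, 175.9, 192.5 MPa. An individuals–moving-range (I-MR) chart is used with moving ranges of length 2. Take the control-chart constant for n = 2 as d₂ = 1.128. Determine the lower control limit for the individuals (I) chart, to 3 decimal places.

152.003

X̄ = (191.9 + 184.3 + 211.9 + 201.3 + 198.0 + 187.8 + 208.0 + 175.9 + 192.5) / 9 = 194.6222
Moving ranges: 7.6, 27.6, 10.6, 3.3, 10.2, 20.2, 32.1, 16.6; M̄R̄ = 128.2000 / 8 = 16.0250
LCL = X̄ − 3·M̄R̄/d₂ = 194.6222 − 3 × 16.0250 / 1.128 = 152.0025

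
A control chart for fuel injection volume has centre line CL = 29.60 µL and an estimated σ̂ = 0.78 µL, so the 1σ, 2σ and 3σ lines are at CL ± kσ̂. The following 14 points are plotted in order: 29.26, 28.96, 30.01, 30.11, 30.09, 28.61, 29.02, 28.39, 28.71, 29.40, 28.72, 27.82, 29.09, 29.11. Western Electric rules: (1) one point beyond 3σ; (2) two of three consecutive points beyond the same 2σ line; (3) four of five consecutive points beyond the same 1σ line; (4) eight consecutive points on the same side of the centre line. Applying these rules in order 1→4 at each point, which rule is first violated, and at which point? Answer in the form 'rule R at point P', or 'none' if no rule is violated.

rule 3 at point 12

Zone of each point (C = within 1σ̂, B = 1σ̂–2σ̂, A = 2σ̂–3σ̂, * = beyond 3σ̂; sign = side of CL): 1:-C, 2:-C, 3:+C, 4:+C, 5:+C, 6:-B, 7:-C, 8:-B, 9:-B, 10:-C, 11:-B, 12:-A, 13:-C, 14:-C
Rule 3 (four of five consecutive points beyond the same 1σ limit) is satisfied at point 12.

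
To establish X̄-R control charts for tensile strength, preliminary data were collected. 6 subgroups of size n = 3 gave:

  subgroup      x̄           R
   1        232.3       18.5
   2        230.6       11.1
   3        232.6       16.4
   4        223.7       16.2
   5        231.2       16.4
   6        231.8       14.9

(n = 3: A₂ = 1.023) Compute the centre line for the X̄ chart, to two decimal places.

X̄̄ = (232.3 + 230.6 + 232.6 + 223.7 + 231.2 + 231.8) / 6 = 1382.2000 / 6 = 230.3667
CL = X̄̄ = 230.3667

230.37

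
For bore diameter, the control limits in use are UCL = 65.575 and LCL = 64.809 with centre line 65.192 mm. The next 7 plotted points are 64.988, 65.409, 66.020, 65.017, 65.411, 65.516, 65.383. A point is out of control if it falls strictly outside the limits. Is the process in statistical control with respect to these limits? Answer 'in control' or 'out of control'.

Compare each point to [64.809, 65.575]: sample 3 = 66.020 > UCL.

out of control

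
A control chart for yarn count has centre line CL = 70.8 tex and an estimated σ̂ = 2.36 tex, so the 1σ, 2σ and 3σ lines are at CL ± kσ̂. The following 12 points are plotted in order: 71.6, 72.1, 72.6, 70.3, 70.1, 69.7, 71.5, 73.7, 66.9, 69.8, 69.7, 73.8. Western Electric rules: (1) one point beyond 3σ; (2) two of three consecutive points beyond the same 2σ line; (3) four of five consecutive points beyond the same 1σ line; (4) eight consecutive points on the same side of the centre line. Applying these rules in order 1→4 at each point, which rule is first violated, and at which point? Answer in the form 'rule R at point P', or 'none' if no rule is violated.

none

Zone of each point (C = within 1σ̂, B = 1σ̂–2σ̂, A = 2σ̂–3σ̂, * = beyond 3σ̂; sign = side of CL): 1:+C, 2:+C, 3:+C, 4:-C, 5:-C, 6:-C, 7:+C, 8:+B, 9:-B, 10:-C, 11:-C, 12:+B
No rule fires across all 12 points.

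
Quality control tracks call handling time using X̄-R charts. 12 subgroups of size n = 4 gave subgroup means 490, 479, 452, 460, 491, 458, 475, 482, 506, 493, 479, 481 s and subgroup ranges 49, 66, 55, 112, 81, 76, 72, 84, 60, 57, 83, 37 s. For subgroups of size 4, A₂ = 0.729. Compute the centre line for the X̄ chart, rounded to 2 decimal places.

X̄̄ = (490 + 479 + 452 + 460 + 491 + 458 + 475 + 482 + 506 + 493 + 479 + 481) / 12 = 5746.0000 / 12 = 478.8333
CL = X̄̄ = 478.8333

478.83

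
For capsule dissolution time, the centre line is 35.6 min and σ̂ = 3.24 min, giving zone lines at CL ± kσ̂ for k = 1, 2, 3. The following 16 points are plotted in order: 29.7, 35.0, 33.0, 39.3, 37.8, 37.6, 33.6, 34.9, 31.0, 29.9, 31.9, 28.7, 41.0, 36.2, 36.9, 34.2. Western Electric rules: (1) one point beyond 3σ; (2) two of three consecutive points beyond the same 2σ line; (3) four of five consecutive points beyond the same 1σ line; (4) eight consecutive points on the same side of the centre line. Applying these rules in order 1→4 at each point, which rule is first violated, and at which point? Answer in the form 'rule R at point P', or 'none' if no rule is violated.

Zone of each point (C = within 1σ̂, B = 1σ̂–2σ̂, A = 2σ̂–3σ̂, * = beyond 3σ̂; sign = side of CL): 1:-B, 2:-C, 3:-C, 4:+B, 5:+C, 6:+C, 7:-C, 8:-C, 9:-B, 10:-B, 11:-B, 12:-A, 13:+B, 14:+C, 15:+C, 16:-C
Rule 3 (four of five consecutive points beyond the same 1σ limit) is satisfied at point 12.

rule 3 at point 12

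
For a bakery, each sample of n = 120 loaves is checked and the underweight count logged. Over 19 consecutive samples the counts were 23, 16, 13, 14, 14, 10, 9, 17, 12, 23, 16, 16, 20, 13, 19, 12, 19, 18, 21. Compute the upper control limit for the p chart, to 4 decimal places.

0.2270

p̄ = Σdᵢ / (k·n) = 305 / (19 × 120) = 0.13377
UCL = p̄ + 3·√(p̄(1−p̄)/n) = 0.13377 + 3 × √(0.13377×0.86623/120) = 0.13377 + 3 × 0.03107 = 0.22700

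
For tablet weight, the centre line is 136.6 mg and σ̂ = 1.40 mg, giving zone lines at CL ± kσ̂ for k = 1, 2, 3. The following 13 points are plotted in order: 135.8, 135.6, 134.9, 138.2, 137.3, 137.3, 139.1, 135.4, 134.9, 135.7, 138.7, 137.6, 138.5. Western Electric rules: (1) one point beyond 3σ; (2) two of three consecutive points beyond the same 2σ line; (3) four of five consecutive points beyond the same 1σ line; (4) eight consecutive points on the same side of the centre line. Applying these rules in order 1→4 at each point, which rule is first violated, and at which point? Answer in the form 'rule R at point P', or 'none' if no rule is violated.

Zone of each point (C = within 1σ̂, B = 1σ̂–2σ̂, A = 2σ̂–3σ̂, * = beyond 3σ̂; sign = side of CL): 1:-C, 2:-C, 3:-B, 4:+B, 5:+C, 6:+C, 7:+B, 8:-C, 9:-B, 10:-C, 11:+B, 12:+C, 13:+B
No rule fires across all 13 points.

none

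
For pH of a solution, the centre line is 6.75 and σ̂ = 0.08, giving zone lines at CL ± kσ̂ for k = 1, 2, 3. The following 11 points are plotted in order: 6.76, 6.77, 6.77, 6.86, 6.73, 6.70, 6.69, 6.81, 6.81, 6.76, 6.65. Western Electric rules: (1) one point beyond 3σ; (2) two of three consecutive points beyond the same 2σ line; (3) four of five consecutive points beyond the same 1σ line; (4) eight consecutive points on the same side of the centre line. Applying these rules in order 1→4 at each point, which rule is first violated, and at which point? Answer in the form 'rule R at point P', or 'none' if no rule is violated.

Zone of each point (C = within 1σ̂, B = 1σ̂–2σ̂, A = 2σ̂–3σ̂, * = beyond 3σ̂; sign = side of CL): 1:+C, 2:+C, 3:+C, 4:+B, 5:-C, 6:-C, 7:-C, 8:+C, 9:+C, 10:+C, 11:-B
No rule fires across all 11 points.

none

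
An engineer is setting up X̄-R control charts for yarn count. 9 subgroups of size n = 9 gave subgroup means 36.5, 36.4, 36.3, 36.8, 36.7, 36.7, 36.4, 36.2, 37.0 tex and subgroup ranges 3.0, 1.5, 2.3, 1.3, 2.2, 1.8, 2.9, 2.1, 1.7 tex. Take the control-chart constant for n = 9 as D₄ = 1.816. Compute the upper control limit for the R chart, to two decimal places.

3.79

R̄ = (3.0 + 1.5 + 2.3 + 1.3 + 2.2 + 1.8 + 2.9 + 2.1 + 1.7) / 9 = 18.8000 / 9 = 2.0889
UCL_R = D₄·R̄ = 1.816 × 2.0889 = 3.7934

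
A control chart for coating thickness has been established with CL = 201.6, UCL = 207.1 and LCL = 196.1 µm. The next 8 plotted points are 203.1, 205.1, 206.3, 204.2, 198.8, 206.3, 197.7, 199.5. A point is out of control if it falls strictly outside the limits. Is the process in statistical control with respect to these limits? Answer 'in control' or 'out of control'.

in control

All 8 points lie within [196.1, 207.1].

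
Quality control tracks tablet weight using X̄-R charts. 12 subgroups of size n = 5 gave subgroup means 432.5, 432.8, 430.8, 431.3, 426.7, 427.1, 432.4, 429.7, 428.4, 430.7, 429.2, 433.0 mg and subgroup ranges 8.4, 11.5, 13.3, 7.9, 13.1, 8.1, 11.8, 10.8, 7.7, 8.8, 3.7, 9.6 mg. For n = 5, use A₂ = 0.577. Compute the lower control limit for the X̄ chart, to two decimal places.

424.87

X̄̄ = (432.5 + 432.8 + 430.8 + 431.3 + 426.7 + 427.1 + 432.4 + 429.7 + 428.4 + 430.7 + 429.2 + 433.0) / 12 = 5164.6000 / 12 = 430.3833
R̄ = (8.4 + 11.5 + 13.3 + 7.9 + 13.1 + 8.1 + 11.8 + 10.8 + 7.7 + 8.8 + 3.7 + 9.6) / 12 = 114.7000 / 12 = 9.5583
LCL = X̄̄ − A₂·R̄ = 430.3833 − 0.577 × 9.5583 = 424.8682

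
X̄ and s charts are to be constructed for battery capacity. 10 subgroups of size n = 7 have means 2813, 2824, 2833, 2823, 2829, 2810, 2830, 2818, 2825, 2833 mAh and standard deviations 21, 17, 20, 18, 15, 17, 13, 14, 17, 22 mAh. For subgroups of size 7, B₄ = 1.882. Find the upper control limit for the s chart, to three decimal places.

32.747

s̄ = (21 + 17 + 20 + 18 + 15 + 17 + 13 + 14 + 17 + 22) / 10 = 17.4000
UCL_s = B₄·s̄ = 1.882 × 17.4000 = 32.7468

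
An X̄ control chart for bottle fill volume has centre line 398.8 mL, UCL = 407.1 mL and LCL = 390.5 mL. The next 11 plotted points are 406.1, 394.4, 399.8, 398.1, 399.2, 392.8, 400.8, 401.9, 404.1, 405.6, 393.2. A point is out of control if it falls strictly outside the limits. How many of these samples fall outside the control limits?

All 11 points lie within [390.5, 407.1].

0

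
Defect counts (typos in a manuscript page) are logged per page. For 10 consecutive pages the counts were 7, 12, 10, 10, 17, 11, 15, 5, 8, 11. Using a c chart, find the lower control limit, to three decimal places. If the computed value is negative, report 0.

0.833

c̄ = (7 + 12 + 10 + 10 + 17 + 11 + 15 + 5 + 8 + 11) / 10 = 106 / 10 = 10.6000
LCL = c̄ − 3√c̄ = 10.6000 − 3 × 3.2558 = 0.8327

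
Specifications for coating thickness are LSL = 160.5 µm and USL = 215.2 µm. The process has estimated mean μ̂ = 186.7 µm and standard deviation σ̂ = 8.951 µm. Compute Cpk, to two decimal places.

0.98

Cpu = (USL − μ̂) / (3σ̂) = (215.2 − 186.7) / (3 × 8.951) = 1.0613; Cpl = (μ̂ − LSL) / (3σ̂) = (186.7 − 160.5) / (3 × 8.951) = 0.9757; Cpk = min(Cpu, Cpl) = 0.9757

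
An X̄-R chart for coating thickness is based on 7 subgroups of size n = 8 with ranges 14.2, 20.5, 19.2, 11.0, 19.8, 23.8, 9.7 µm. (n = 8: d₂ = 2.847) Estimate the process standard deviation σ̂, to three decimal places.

5.931

R̄ = (14.2 + 20.5 + 19.2 + 11.0 + 19.8 + 23.8 + 9.7) / 7 = 16.8857
σ̂ = R̄ / d₂ = 16.8857 / 2.847 = 5.9311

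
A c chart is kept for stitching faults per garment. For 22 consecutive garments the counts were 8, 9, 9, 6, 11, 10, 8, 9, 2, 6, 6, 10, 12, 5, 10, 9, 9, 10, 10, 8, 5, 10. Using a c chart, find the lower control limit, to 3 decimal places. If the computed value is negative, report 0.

0.000

c̄ = (8 + 9 + 9 + 6 + 11 + 10 + 8 + 9 + 2 + 6 + 6 + 10 + 12 + 5 + 10 + 9 + 9 + 10 + 10 + 8 + 5 + 10) / 22 = 182 / 22 = 8.2727
LCL = c̄ − 3√c̄ = 8.2727 − 3 × 2.8762 = -0.3560 → 0 (cannot be negative)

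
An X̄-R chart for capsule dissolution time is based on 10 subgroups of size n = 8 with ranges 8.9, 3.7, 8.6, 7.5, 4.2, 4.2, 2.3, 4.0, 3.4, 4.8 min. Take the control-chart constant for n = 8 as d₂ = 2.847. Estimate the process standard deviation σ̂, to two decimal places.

R̄ = (8.9 + 3.7 + 8.6 + 7.5 + 4.2 + 4.2 + 2.3 + 4.0 + 3.4 + 4.8) / 10 = 5.1600
σ̂ = R̄ / d₂ = 5.1600 / 2.847 = 1.8124

1.81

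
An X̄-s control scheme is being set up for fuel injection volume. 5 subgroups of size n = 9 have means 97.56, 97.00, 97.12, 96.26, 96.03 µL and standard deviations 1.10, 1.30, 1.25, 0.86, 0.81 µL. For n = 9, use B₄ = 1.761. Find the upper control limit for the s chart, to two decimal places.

s̄ = (1.10 + 1.30 + 1.25 + 0.86 + 0.81) / 5 = 1.0640
UCL_s = B₄·s̄ = 1.761 × 1.0640 = 1.8737

1.87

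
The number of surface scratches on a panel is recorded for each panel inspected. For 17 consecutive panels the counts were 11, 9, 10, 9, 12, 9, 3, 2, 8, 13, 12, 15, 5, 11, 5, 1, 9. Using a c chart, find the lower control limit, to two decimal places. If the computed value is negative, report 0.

c̄ = (11 + 9 + 10 + 9 + 12 + 9 + 3 + 2 + 8 + 13 + 12 + 15 + 5 + 11 + 5 + 1 + 9) / 17 = 144 / 17 = 8.4706
LCL = c̄ − 3√c̄ = 8.4706 − 3 × 2.9104 = -0.2607 → 0 (cannot be negative)

0.00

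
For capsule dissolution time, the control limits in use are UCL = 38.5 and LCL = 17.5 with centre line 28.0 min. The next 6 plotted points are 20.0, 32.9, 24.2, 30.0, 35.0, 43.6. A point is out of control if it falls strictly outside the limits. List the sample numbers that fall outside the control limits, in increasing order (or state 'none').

6

Compare each point to [17.5, 38.5]: sample 6 = 43.6 > UCL.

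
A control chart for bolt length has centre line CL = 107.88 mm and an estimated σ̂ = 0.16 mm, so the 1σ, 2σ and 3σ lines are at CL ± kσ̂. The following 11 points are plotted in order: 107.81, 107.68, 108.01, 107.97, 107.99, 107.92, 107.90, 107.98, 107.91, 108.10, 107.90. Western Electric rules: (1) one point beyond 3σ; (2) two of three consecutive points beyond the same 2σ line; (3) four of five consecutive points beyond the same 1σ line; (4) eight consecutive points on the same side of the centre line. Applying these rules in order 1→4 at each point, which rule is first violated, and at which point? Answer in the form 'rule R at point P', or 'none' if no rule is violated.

rule 4 at point 10

Zone of each point (C = within 1σ̂, B = 1σ̂–2σ̂, A = 2σ̂–3σ̂, * = beyond 3σ̂; sign = side of CL): 1:-C, 2:-B, 3:+C, 4:+C, 5:+C, 6:+C, 7:+C, 8:+C, 9:+C, 10:+B, 11:+C
Rule 4 (eight consecutive points on the same side of the centre line) is satisfied at point 10.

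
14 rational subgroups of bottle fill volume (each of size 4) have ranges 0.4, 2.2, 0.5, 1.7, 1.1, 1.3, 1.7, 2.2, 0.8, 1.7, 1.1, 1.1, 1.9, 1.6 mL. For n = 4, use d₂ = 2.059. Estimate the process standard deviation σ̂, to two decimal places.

R̄ = (0.4 + 2.2 + 0.5 + 1.7 + 1.1 + 1.3 + 1.7 + 2.2 + 0.8 + 1.7 + 1.1 + 1.1 + 1.9 + 1.6) / 14 = 1.3786
σ̂ = R̄ / d₂ = 1.3786 / 2.059 = 0.6695

0.67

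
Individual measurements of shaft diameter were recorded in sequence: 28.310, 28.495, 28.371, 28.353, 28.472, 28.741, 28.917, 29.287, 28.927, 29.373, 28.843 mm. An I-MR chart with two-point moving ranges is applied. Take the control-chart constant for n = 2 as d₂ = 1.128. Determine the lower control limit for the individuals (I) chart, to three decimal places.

X̄ = (28.310 + 28.495 + 28.371 + 28.353 + 28.472 + 28.741 + 28.917 + 29.287 + 28.927 + 29.373 + 28.843) / 11 = 28.7354
Moving ranges: 0.185, 0.124, 0.018, 0.119, 0.269, 0.176, 0.370, 0.360, 0.446, 0.530; M̄R̄ = 2.5970 / 10 = 0.2597
LCL = X̄ − 3·M̄R̄/d₂ = 28.7354 − 3 × 0.2597 / 1.128 = 28.0447

28.045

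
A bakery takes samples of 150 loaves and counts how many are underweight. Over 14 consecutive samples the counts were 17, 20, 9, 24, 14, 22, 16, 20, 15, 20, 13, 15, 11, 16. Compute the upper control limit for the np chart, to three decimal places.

p̄ = Σdᵢ / (k·n) = 232 / (14 × 150) = 0.11048
UCL = np̄ + 3·√(np̄(1−p̄)) = 16.5714 + 3 × √(16.5714×0.88952) = 16.5714 + 3 × 3.8394 = 28.0895

28.090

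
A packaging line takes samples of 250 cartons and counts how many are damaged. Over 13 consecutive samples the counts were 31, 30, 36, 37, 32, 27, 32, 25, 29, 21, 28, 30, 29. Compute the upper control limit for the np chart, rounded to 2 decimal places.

45.13

p̄ = Σdᵢ / (k·n) = 387 / (13 × 250) = 0.11908
UCL = np̄ + 3·√(np̄(1−p̄)) = 29.7692 + 3 × √(29.7692×0.88092) = 29.7692 + 3 × 5.1210 = 45.1322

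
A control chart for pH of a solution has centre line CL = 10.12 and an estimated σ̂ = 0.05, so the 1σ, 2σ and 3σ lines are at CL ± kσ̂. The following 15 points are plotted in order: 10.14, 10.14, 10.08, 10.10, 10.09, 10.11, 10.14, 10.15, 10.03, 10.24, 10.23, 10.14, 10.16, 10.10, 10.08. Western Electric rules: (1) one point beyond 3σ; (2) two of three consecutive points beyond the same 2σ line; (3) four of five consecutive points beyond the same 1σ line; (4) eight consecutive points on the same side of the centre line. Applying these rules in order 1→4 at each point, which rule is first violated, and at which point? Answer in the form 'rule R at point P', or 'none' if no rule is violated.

Zone of each point (C = within 1σ̂, B = 1σ̂–2σ̂, A = 2σ̂–3σ̂, * = beyond 3σ̂; sign = side of CL): 1:+C, 2:+C, 3:-C, 4:-C, 5:-C, 6:-C, 7:+C, 8:+C, 9:-B, 10:+A, 11:+A, 12:+C, 13:+C, 14:-C, 15:-C
Rule 2 (two of three consecutive points beyond the same 2σ limit) is satisfied at point 11.

rule 2 at point 11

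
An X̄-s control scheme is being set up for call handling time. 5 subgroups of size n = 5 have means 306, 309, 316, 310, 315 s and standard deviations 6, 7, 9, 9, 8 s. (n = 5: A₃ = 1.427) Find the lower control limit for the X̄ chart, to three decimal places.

300.069

X̄̄ = (306 + 309 + 316 + 310 + 315) / 5 = 311.2000
s̄ = (6 + 7 + 9 + 9 + 8) / 5 = 7.8000
LCL = X̄̄ − A₃·s̄ = 311.2000 − 1.427 × 7.8000 = 300.0694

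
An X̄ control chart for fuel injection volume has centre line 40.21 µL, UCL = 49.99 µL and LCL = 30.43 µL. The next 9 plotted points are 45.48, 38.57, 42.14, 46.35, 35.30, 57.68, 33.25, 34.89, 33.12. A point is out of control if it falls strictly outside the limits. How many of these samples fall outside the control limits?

1

Compare each point to [30.43, 49.99]: sample 6 = 57.68 > UCL.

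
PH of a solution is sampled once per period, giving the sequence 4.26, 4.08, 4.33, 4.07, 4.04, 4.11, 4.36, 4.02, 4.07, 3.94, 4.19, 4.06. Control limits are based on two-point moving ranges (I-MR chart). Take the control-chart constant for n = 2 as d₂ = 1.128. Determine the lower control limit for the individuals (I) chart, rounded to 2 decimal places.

3.66

X̄ = (4.26 + 4.08 + 4.33 + 4.07 + 4.04 + 4.11 + 4.36 + 4.02 + 4.07 + 3.94 + 4.19 + 4.06) / 12 = 4.1275
Moving ranges: 0.18, 0.25, 0.26, 0.03, 0.07, 0.25, 0.34, 0.05, 0.13, 0.25, 0.13; M̄R̄ = 1.9400 / 11 = 0.1764
LCL = X̄ − 3·M̄R̄/d₂ = 4.1275 − 3 × 0.1764 / 1.128 = 3.6584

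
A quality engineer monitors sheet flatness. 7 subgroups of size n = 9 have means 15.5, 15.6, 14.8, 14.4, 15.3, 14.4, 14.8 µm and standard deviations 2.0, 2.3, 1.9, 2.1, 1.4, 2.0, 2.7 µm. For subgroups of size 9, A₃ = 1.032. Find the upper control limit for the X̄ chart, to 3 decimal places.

17.094

X̄̄ = (15.5 + 15.6 + 14.8 + 14.4 + 15.3 + 14.4 + 14.8) / 7 = 14.9714
s̄ = (2.0 + 2.3 + 1.9 + 2.1 + 1.4 + 2.0 + 2.7) / 7 = 2.0571
UCL = X̄̄ + A₃·s̄ = 14.9714 + 1.032 × 2.0571 = 17.0944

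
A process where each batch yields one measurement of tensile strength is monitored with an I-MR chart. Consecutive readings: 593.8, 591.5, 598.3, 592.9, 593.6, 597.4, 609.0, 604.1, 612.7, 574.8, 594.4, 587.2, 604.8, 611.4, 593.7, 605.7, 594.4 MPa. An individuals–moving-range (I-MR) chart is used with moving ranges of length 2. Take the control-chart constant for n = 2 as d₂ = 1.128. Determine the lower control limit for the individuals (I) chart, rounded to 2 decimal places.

X̄ = (593.8 + 591.5 + 598.3 + 592.9 + 593.6 + 597.4 + 609.0 + 604.1 + 612.7 + 574.8 + 594.4 + 587.2 + 604.8 + 611.4 + 593.7 + 605.7 + 594.4) / 17 = 597.6294
Moving ranges: 2.3, 6.8, 5.4, 0.7, 3.8, 11.6, 4.9, 8.6, 37.9, 19.6, 7.2, 17.6, 6.6, 17.7, 12.0, 11.3; M̄R̄ = 174.0000 / 16 = 10.8750
LCL = X̄ − 3·M̄R̄/d₂ = 597.6294 − 3 × 10.8750 / 1.128 = 568.7065

568.71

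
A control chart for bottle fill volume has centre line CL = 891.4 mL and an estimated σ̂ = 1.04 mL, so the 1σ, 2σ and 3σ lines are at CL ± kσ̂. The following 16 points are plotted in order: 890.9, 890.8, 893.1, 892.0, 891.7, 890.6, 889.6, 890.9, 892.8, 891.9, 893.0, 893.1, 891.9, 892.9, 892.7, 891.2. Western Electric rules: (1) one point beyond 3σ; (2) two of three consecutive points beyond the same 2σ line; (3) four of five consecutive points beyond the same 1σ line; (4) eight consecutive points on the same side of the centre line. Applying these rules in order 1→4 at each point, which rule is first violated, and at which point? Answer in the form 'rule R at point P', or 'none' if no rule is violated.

Zone of each point (C = within 1σ̂, B = 1σ̂–2σ̂, A = 2σ̂–3σ̂, * = beyond 3σ̂; sign = side of CL): 1:-C, 2:-C, 3:+B, 4:+C, 5:+C, 6:-C, 7:-B, 8:-C, 9:+B, 10:+C, 11:+B, 12:+B, 13:+C, 14:+B, 15:+B, 16:-C
Rule 3 (four of five consecutive points beyond the same 1σ limit) is satisfied at point 15.

rule 3 at point 15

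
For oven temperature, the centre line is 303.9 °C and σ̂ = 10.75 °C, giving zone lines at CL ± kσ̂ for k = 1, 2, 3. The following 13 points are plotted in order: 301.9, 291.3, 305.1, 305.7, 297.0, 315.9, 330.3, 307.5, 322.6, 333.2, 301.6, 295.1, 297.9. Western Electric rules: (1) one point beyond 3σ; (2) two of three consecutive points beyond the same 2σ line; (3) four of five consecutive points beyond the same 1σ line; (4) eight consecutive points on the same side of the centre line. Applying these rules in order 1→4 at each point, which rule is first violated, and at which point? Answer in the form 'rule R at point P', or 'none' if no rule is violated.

rule 3 at point 10

Zone of each point (C = within 1σ̂, B = 1σ̂–2σ̂, A = 2σ̂–3σ̂, * = beyond 3σ̂; sign = side of CL): 1:-C, 2:-B, 3:+C, 4:+C, 5:-C, 6:+B, 7:+A, 8:+C, 9:+B, 10:+A, 11:-C, 12:-C, 13:-C
Rule 3 (four of five consecutive points beyond the same 1σ limit) is satisfied at point 10.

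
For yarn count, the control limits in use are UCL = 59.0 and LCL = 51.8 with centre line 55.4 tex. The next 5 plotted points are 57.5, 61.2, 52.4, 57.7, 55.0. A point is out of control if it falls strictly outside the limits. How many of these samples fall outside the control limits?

Compare each point to [51.8, 59.0]: sample 2 = 61.2 > UCL.

1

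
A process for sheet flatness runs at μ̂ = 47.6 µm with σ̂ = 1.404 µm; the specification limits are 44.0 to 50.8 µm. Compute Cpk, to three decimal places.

0.760

Cpu = (USL − μ̂) / (3σ̂) = (50.8 − 47.6) / (3 × 1.404) = 0.7597; Cpl = (μ̂ − LSL) / (3σ̂) = (47.6 − 44.0) / (3 × 1.404) = 0.8547; Cpk = min(Cpu, Cpl) = 0.7597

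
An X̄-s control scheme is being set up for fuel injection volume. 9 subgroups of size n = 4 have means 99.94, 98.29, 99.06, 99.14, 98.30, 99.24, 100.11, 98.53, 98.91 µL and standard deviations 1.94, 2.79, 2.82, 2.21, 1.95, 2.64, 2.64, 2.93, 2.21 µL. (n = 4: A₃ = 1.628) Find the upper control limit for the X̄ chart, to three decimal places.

103.061

X̄̄ = (99.94 + 98.29 + 99.06 + 99.14 + 98.30 + 99.24 + 100.11 + 98.53 + 98.91) / 9 = 99.0578
s̄ = (1.94 + 2.79 + 2.82 + 2.21 + 1.95 + 2.64 + 2.64 + 2.93 + 2.21) / 9 = 2.4589
UCL = X̄̄ + A₃·s̄ = 99.0578 + 1.628 × 2.4589 = 103.0608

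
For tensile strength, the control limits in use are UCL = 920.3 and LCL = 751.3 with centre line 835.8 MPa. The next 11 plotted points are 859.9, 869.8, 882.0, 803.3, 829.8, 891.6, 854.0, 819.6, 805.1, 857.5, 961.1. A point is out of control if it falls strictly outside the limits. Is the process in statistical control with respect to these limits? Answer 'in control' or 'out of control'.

out of control

Compare each point to [751.3, 920.3]: sample 11 = 961.1 > UCL.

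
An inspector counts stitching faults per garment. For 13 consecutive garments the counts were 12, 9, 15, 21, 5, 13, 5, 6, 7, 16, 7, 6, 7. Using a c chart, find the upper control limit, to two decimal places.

c̄ = (12 + 9 + 15 + 21 + 5 + 13 + 5 + 6 + 7 + 16 + 7 + 6 + 7) / 13 = 129 / 13 = 9.9231
UCL = c̄ + 3√c̄ = 9.9231 + 3 × √9.9231 = 9.9231 + 3 × 3.1501 = 19.3734

19.37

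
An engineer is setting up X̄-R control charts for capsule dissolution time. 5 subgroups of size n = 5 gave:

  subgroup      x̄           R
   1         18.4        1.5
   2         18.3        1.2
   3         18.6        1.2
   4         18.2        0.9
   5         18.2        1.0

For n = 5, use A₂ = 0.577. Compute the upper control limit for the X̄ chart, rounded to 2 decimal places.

19.01

X̄̄ = (18.4 + 18.3 + 18.6 + 18.2 + 18.2) / 5 = 91.7000 / 5 = 18.3400
R̄ = (1.5 + 1.2 + 1.2 + 0.9 + 1.0) / 5 = 5.8000 / 5 = 1.1600
UCL = X̄̄ + A₂·R̄ = 18.3400 + 0.577 × 1.1600 = 19.0093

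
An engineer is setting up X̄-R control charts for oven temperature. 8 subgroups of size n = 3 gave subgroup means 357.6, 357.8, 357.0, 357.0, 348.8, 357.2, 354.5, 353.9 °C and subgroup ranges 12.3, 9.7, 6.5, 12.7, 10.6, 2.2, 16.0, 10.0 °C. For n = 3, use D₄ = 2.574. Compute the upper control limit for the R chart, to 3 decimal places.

R̄ = (12.3 + 9.7 + 6.5 + 12.7 + 10.6 + 2.2 + 16.0 + 10.0) / 8 = 80.0000 / 8 = 10.0000
UCL_R = D₄·R̄ = 2.574 × 10.0000 = 25.7400

25.740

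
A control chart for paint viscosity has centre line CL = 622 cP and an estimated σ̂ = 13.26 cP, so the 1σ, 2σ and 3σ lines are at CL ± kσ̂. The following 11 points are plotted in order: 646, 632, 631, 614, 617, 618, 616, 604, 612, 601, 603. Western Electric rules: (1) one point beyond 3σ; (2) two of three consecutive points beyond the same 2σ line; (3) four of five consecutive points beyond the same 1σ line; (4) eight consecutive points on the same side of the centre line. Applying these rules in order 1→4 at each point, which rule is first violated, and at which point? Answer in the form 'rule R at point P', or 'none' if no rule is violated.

rule 4 at point 11

Zone of each point (C = within 1σ̂, B = 1σ̂–2σ̂, A = 2σ̂–3σ̂, * = beyond 3σ̂; sign = side of CL): 1:+B, 2:+C, 3:+C, 4:-C, 5:-C, 6:-C, 7:-C, 8:-B, 9:-C, 10:-B, 11:-B
Rule 4 (eight consecutive points on the same side of the centre line) is satisfied at point 11.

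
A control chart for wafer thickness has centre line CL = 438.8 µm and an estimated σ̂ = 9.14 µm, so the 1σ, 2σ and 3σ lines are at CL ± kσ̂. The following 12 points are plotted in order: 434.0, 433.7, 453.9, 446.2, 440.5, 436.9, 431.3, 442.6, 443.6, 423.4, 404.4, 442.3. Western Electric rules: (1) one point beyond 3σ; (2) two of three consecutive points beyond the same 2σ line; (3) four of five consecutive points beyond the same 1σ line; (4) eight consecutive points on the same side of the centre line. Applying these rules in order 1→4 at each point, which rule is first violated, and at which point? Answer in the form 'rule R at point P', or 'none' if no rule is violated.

rule 1 at point 11

Zone of each point (C = within 1σ̂, B = 1σ̂–2σ̂, A = 2σ̂–3σ̂, * = beyond 3σ̂; sign = side of CL): 1:-C, 2:-C, 3:+B, 4:+C, 5:+C, 6:-C, 7:-C, 8:+C, 9:+C, 10:-B, 11:-*, 12:+C
Rule 1 (one point beyond the 3σ limits) is satisfied at point 11.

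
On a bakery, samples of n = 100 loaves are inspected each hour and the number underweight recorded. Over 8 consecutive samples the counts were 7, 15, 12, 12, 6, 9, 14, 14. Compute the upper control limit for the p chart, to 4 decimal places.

0.2056

p̄ = Σdᵢ / (k·n) = 89 / (8 × 100) = 0.11125
UCL = p̄ + 3·√(p̄(1−p̄)/n) = 0.11125 + 3 × √(0.11125×0.88875/100) = 0.11125 + 3 × 0.03144 = 0.20558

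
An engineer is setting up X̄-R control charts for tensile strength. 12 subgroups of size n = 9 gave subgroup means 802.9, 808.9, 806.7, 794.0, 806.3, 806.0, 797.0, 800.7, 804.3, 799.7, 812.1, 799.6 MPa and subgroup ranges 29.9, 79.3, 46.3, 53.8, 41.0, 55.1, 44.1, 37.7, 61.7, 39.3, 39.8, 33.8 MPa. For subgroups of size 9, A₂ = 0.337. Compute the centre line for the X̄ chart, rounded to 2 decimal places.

X̄̄ = (802.9 + 808.9 + 806.7 + 794.0 + 806.3 + 806.0 + 797.0 + 800.7 + 804.3 + 799.7 + 812.1 + 799.6) / 12 = 9638.2000 / 12 = 803.1833
CL = X̄̄ = 803.1833

803.18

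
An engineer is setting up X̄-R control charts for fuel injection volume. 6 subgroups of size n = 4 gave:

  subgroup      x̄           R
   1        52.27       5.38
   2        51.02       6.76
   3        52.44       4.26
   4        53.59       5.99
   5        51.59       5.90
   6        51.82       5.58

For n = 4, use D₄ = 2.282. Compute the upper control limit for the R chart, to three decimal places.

R̄ = (5.38 + 6.76 + 4.26 + 5.99 + 5.90 + 5.58) / 6 = 33.8700 / 6 = 5.6450
UCL_R = D₄·R̄ = 2.282 × 5.6450 = 12.8819

12.882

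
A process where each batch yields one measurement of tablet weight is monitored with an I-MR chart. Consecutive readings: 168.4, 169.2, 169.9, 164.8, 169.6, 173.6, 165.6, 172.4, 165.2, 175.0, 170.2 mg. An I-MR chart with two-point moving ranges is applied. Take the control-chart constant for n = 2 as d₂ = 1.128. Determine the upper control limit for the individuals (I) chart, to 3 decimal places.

183.275

X̄ = (168.4 + 169.2 + 169.9 + 164.8 + 169.6 + 173.6 + 165.6 + 172.4 + 165.2 + 175.0 + 170.2) / 11 = 169.4455
Moving ranges: 0.8, 0.7, 5.1, 4.8, 4.0, 8.0, 6.8, 7.2, 9.8, 4.8; M̄R̄ = 52.0000 / 10 = 5.2000
UCL = X̄ + 3·M̄R̄/d₂ = 169.4455 + 3 × 5.2000 / 1.128 = 183.2752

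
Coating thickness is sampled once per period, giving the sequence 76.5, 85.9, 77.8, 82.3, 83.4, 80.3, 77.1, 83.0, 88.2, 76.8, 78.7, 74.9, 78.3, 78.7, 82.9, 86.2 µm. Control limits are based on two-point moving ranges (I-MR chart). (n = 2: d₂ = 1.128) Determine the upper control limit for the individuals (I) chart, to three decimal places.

X̄ = (76.5 + 85.9 + 77.8 + 82.3 + 83.4 + 80.3 + 77.1 + 83.0 + 88.2 + 76.8 + 78.7 + 74.9 + 78.3 + 78.7 + 82.9 + 86.2) / 16 = 80.6875
Moving ranges: 9.4, 8.1, 4.5, 1.1, 3.1, 3.2, 5.9, 5.2, 11.4, 1.9, 3.8, 3.4, 0.4, 4.2, 3.3; M̄R̄ = 68.9000 / 15 = 4.5933
UCL = X̄ + 3·M̄R̄/d₂ = 80.6875 + 3 × 4.5933 / 1.128 = 92.9038

92.904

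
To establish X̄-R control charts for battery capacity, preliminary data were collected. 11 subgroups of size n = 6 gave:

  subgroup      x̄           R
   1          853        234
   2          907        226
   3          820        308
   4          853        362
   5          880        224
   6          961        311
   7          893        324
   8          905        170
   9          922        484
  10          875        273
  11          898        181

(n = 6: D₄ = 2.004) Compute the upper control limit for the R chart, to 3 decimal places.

564.217

R̄ = (234 + 226 + 308 + 362 + 224 + 311 + 324 + 170 + 484 + 273 + 181) / 11 = 3097.0000 / 11 = 281.5455
UCL_R = D₄·R̄ = 2.004 × 281.5455 = 564.2171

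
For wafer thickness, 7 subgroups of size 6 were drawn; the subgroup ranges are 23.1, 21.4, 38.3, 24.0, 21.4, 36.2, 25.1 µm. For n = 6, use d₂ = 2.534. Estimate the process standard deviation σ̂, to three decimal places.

10.683

R̄ = (23.1 + 21.4 + 38.3 + 24.0 + 21.4 + 36.2 + 25.1) / 7 = 27.0714
σ̂ = R̄ / d₂ = 27.0714 / 2.534 = 10.6833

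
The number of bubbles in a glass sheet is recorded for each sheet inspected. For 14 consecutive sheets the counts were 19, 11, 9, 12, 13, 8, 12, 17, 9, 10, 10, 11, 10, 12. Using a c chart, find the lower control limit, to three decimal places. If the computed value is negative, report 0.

1.406

c̄ = (19 + 11 + 9 + 12 + 13 + 8 + 12 + 17 + 9 + 10 + 10 + 11 + 10 + 12) / 14 = 163 / 14 = 11.6429
LCL = c̄ − 3√c̄ = 11.6429 − 3 × 3.4122 = 1.4064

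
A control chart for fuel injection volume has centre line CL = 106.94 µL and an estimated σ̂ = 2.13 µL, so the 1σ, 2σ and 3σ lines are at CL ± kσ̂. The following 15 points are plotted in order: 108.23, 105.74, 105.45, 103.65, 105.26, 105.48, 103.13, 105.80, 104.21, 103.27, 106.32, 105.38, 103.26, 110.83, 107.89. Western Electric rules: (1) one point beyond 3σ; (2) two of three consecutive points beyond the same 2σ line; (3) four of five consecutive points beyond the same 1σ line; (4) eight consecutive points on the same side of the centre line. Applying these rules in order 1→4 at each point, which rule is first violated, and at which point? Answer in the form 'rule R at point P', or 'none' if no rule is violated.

rule 4 at point 9

Zone of each point (C = within 1σ̂, B = 1σ̂–2σ̂, A = 2σ̂–3σ̂, * = beyond 3σ̂; sign = side of CL): 1:+C, 2:-C, 3:-C, 4:-B, 5:-C, 6:-C, 7:-B, 8:-C, 9:-B, 10:-B, 11:-C, 12:-C, 13:-B, 14:+B, 15:+C
Rule 4 (eight consecutive points on the same side of the centre line) is satisfied at point 9.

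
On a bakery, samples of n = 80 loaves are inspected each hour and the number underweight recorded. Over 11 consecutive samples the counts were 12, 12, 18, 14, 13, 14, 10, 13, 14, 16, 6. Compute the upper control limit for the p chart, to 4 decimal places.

0.2847

p̄ = Σdᵢ / (k·n) = 142 / (11 × 80) = 0.16136
UCL = p̄ + 3·√(p̄(1−p̄)/n) = 0.16136 + 3 × √(0.16136×0.83864/80) = 0.16136 + 3 × 0.04113 = 0.28475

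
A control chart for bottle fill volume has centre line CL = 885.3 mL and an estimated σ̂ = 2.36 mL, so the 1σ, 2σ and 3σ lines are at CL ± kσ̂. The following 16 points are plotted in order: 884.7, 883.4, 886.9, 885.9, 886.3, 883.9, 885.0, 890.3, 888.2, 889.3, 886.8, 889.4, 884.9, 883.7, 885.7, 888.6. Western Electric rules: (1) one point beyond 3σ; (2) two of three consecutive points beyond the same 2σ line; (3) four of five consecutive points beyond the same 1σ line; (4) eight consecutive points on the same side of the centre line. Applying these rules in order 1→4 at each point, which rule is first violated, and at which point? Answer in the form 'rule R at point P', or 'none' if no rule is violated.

Zone of each point (C = within 1σ̂, B = 1σ̂–2σ̂, A = 2σ̂–3σ̂, * = beyond 3σ̂; sign = side of CL): 1:-C, 2:-C, 3:+C, 4:+C, 5:+C, 6:-C, 7:-C, 8:+A, 9:+B, 10:+B, 11:+C, 12:+B, 13:-C, 14:-C, 15:+C, 16:+B
Rule 3 (four of five consecutive points beyond the same 1σ limit) is satisfied at point 12.

rule 3 at point 12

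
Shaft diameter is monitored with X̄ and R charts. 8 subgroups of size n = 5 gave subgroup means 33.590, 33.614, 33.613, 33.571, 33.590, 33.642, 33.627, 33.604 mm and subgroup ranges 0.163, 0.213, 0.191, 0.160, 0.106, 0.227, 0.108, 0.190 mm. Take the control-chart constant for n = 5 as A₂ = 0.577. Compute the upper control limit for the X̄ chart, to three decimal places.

33.704

X̄̄ = (33.590 + 33.614 + 33.613 + 33.571 + 33.590 + 33.642 + 33.627 + 33.604) / 8 = 268.8510 / 8 = 33.6064
R̄ = (0.163 + 0.213 + 0.191 + 0.160 + 0.106 + 0.227 + 0.108 + 0.190) / 8 = 1.3580 / 8 = 0.1698
UCL = X̄̄ + A₂·R̄ = 33.6064 + 0.577 × 0.1698 = 33.7043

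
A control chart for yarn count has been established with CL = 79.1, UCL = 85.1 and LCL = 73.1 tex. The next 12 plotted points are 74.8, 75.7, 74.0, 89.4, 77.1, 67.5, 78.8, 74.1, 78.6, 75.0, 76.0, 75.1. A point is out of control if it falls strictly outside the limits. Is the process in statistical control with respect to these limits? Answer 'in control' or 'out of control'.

Compare each point to [73.1, 85.1]: sample 4 = 89.4 > UCL; sample 6 = 67.5 < LCL.

out of control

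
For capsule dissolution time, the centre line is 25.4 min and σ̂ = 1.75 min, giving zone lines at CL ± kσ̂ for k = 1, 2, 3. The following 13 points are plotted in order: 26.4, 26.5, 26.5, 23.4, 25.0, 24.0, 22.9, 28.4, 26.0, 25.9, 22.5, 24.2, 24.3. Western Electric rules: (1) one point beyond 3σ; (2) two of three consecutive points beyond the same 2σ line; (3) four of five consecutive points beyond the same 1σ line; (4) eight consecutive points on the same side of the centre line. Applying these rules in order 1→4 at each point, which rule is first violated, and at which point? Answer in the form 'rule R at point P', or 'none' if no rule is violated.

none

Zone of each point (C = within 1σ̂, B = 1σ̂–2σ̂, A = 2σ̂–3σ̂, * = beyond 3σ̂; sign = side of CL): 1:+C, 2:+C, 3:+C, 4:-B, 5:-C, 6:-C, 7:-B, 8:+B, 9:+C, 10:+C, 11:-B, 12:-C, 13:-C
No rule fires across all 13 points.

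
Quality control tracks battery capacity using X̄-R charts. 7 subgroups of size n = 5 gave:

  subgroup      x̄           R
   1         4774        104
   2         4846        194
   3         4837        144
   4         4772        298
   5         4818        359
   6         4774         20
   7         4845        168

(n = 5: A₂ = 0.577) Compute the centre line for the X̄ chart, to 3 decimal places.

4809.429

X̄̄ = (4774 + 4846 + 4837 + 4772 + 4818 + 4774 + 4845) / 7 = 33666.0000 / 7 = 4809.4286
CL = X̄̄ = 4809.4286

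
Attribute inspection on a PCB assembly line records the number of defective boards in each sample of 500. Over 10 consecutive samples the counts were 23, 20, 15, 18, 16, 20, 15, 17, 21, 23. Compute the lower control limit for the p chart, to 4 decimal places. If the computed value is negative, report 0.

0.0121

p̄ = Σdᵢ / (k·n) = 188 / (10 × 500) = 0.03760
LCL = p̄ − 3·√(p̄(1−p̄)/n) = 0.03760 − 3 × 0.00851 = 0.01208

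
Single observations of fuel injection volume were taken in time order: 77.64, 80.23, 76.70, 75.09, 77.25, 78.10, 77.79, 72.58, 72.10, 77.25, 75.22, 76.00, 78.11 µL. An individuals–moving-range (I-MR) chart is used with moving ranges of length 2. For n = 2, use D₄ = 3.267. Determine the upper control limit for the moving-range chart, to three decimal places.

7.299

Moving ranges: 2.59, 3.53, 1.61, 2.16, 0.85, 0.31, 5.21, 0.48, 5.15, 2.03, 0.78, 2.11; M̄R̄ = 26.8100 / 12 = 2.2342
UCL_MR = D₄·M̄R̄ = 3.267 × 2.2342 = 7.2990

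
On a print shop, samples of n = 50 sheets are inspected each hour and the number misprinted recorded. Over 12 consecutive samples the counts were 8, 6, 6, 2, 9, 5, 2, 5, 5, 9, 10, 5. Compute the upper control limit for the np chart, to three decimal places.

12.893

p̄ = Σdᵢ / (k·n) = 72 / (12 × 50) = 0.12000
UCL = np̄ + 3·√(np̄(1−p̄)) = 6.0000 + 3 × √(6.0000×0.88000) = 6.0000 + 3 × 2.2978 = 12.8935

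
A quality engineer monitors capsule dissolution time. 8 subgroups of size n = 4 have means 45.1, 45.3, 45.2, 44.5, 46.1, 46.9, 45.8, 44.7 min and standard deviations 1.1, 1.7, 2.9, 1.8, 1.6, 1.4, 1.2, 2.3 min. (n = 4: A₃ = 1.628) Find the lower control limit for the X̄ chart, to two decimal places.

X̄̄ = (45.1 + 45.3 + 45.2 + 44.5 + 46.1 + 46.9 + 45.8 + 44.7) / 8 = 45.4500
s̄ = (1.1 + 1.7 + 2.9 + 1.8 + 1.6 + 1.4 + 1.2 + 2.3) / 8 = 1.7500
LCL = X̄̄ − A₃·s̄ = 45.4500 − 1.628 × 1.7500 = 42.6010

42.60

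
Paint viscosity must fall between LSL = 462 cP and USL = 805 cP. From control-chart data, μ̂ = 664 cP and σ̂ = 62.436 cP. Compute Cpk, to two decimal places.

0.75

Cpu = (USL − μ̂) / (3σ̂) = (805 − 664) / (3 × 62.436) = 0.7528; Cpl = (μ̂ − LSL) / (3σ̂) = (664 − 462) / (3 × 62.436) = 1.0784; Cpk = min(Cpu, Cpl) = 0.7528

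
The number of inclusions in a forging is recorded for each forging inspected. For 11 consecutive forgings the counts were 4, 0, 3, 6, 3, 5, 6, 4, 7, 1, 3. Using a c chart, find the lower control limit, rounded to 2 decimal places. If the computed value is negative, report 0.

0.00

c̄ = (4 + 0 + 3 + 6 + 3 + 5 + 6 + 4 + 7 + 1 + 3) / 11 = 42 / 11 = 3.8182
LCL = c̄ − 3√c̄ = 3.8182 − 3 × 1.9540 = -2.0439 → 0 (cannot be negative)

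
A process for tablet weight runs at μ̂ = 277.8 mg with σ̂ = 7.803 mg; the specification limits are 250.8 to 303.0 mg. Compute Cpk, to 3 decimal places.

Cpu = (USL − μ̂) / (3σ̂) = (303.0 − 277.8) / (3 × 7.803) = 1.0765; Cpl = (μ̂ − LSL) / (3σ̂) = (277.8 − 250.8) / (3 × 7.803) = 1.1534; Cpk = min(Cpu, Cpl) = 1.0765

1.077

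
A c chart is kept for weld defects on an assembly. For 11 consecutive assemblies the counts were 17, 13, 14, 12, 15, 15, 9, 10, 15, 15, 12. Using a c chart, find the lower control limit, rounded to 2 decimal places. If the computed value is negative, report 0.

c̄ = (17 + 13 + 14 + 12 + 15 + 15 + 9 + 10 + 15 + 15 + 12) / 11 = 147 / 11 = 13.3636
LCL = c̄ − 3√c̄ = 13.3636 − 3 × 3.6556 = 2.3967

2.40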